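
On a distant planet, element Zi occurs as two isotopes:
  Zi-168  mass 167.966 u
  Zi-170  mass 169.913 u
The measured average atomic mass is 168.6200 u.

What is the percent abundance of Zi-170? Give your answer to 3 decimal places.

Writing the weighted mean with unknown fraction x of Zi-168:
167.966·x + 169.913·(1 − x) = 168.6200
(167.966 − 169.913)·x = 168.6200 − 169.913
x = -1.2930 / -1.947 = 0.66410 → 66.410% Zi-168, 33.590% Zi-170.

33.590%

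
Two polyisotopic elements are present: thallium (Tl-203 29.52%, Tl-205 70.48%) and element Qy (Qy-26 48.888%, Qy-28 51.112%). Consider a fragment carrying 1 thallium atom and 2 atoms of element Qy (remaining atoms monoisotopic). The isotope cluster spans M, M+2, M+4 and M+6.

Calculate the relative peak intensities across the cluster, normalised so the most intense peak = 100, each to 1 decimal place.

Thallium pattern (n=1): 0.2952 : 0.7048
Element Qy pattern (n=2): 0.23900365 : 0.49975269 : 0.26124365
Convolve the two distributions (both contribute in 2-u steps):
  M: 0.2952×0.23900365 = 0.070554
  M+2: 0.2952×0.49975269 + 0.7048×0.23900365 = 0.315977
  M+4: 0.2952×0.26124365 + 0.7048×0.49975269 = 0.429345
  M+6: 0.7048×0.26124365 = 0.184125
Scale to base peak (0.429345) = 100: 16.4 : 73.6 : 100.0 : 42.9

16.4 : 73.6 : 100.0 : 42.9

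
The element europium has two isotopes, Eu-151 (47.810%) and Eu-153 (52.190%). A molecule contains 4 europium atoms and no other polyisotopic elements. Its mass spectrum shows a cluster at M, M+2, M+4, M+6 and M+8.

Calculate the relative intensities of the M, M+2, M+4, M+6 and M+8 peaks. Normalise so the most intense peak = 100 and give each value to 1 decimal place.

14.0 : 61.1 : 100.0 : 72.8 : 19.9

Expanding (0.47810 + 0.52190)^4:
P(M) = 0.47810^4 = 0.052249
P(M+2) = 4 × 0.47810^3 × 0.52190^1 = 0.228141
P(M+4) = 6 × 0.47810^2 × 0.52190^2 = 0.373563
P(M+6) = 4 × 0.47810^1 × 0.52190^3 = 0.271857
P(M+8) = 0.52190^4 = 0.074191
The M+4 peak is largest (0.373563); scaling to 100 gives 14.0 : 61.1 : 100.0 : 72.8 : 19.9.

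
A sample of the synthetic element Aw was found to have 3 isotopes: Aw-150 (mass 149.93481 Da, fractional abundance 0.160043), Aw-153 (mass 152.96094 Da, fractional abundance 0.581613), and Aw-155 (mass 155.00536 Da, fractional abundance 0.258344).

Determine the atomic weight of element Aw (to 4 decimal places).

153.0048 Da

Weight each isotope mass by its fractional abundance: 0.160043 × 149.93481 + 0.581613 × 152.96094 + 0.258344 × 155.00536
= 23.996017 + 88.964071 + 40.044705 = 153.004793 Da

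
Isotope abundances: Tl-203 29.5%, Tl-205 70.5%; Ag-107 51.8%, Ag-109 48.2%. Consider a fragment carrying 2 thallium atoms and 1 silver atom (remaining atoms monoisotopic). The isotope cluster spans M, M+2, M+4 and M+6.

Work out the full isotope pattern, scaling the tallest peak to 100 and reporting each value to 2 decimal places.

9.84 : 56.21 : 100.00 : 52.31

Thallium pattern (n=2): 0.087025 : 0.41595 : 0.497025
Silver pattern (n=1): 0.5180 : 0.4820
Convolve the two distributions (both contribute in 2-u steps):
  M: 0.087025×0.5180 = 0.045079
  M+2: 0.087025×0.4820 + 0.41595×0.5180 = 0.257408
  M+4: 0.41595×0.4820 + 0.497025×0.5180 = 0.457947
  M+6: 0.497025×0.4820 = 0.239566
Scale to base peak (0.457947) = 100: 9.84 : 56.21 : 100.00 : 52.31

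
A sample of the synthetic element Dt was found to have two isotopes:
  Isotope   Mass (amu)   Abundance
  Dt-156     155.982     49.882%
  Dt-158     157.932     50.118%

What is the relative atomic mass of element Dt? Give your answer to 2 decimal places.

156.96 amu

Ar = Σ fᵢ·mᵢ = 0.49882 × 155.982 + 0.50118 × 157.932
= 77.8069 + 79.1524 = 156.9593 amu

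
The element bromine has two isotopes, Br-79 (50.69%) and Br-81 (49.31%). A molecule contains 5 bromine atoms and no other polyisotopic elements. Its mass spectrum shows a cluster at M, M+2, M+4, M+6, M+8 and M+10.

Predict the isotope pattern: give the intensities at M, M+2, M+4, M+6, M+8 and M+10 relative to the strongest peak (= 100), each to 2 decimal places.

10.57 : 51.40 : 100.00 : 97.28 : 47.31 : 9.21

Each Br atom is independently Br-79 (p = 0.5069) or Br-81 (q = 0.4931); the cluster is the binomial expansion (p + q)^5.
P(M) = 0.5069^5 = 0.033467
P(M+2) = 5 × 0.5069^4 × 0.4931^1 = 0.162777
P(M+4) = 10 × 0.5069^3 × 0.4931^2 = 0.316692
P(M+6) = 10 × 0.5069^2 × 0.4931^3 = 0.308070
P(M+8) = 5 × 0.5069^1 × 0.4931^4 = 0.149842
P(M+10) = 0.4931^5 = 0.029152
The M+4 peak is largest (0.316692); scaling to 100 gives 10.57 : 51.40 : 100.00 : 97.28 : 47.31 : 9.21.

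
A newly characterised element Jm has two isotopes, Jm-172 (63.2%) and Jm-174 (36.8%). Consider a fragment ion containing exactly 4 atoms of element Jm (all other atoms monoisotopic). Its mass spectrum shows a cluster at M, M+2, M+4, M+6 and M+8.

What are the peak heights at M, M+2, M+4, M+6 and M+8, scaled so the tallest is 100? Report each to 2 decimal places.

Each Jm atom is independently Jm-172 (p = 0.632) or Jm-174 (q = 0.368); the cluster is the binomial expansion (p + q)^4.
P(M) = 0.632^4 = 0.159540
P(M+2) = 4 × 0.632^3 × 0.368^1 = 0.371586
P(M+4) = 6 × 0.632^2 × 0.368^2 = 0.324550
P(M+6) = 4 × 0.632^1 × 0.368^3 = 0.125985
P(M+8) = 0.368^4 = 0.018340
The M+2 peak is largest (0.371586); scaling to 100 gives 42.93 : 100.00 : 87.34 : 33.90 : 4.94.

42.93 : 100.00 : 87.34 : 33.90 : 4.94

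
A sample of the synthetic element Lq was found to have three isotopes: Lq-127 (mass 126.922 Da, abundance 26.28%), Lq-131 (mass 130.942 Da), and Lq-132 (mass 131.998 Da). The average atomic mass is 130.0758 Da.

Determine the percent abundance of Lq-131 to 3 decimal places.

55.703%

The remaining 73.72% is split between Lq-131 (fraction x) and Lq-132 (fraction 0.7372 − x).
Substituting: 130.942x + 131.998(0.7372 − x) = 96.7206984
(130.942 − 131.998)x = -0.5882272  ⇒  x = 0.55703, y = 0.18017
Lq-131: 55.703%, Lq-132: 18.017%.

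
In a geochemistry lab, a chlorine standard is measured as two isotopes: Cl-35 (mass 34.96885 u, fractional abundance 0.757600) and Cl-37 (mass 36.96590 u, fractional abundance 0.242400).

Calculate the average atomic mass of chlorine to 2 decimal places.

Ar = Σ fᵢ·mᵢ = 0.757600 × 34.96885 + 0.242400 × 36.96590
= 26.492401 + 8.960534 = 35.452935 u

35.45 u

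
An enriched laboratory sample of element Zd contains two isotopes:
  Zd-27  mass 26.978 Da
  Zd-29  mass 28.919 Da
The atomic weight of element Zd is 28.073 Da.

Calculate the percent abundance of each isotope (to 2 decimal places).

Writing the weighted mean with unknown fraction x of Zd-27:
26.978·x + 28.919·(1 − x) = 28.073
(26.978 − 28.919)·x = 28.073 − 28.919
x = -0.846 / -1.941 = 0.43586 → 43.59% Zd-27, 56.41% Zd-29.

Zd-27: 43.59%, Zd-29: 56.41%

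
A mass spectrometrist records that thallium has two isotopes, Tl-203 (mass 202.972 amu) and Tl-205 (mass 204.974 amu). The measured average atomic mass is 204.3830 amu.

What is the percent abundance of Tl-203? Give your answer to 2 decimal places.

29.52%

Writing the weighted mean with unknown fraction x of Tl-203:
202.972·x + 204.974·(1 − x) = 204.3830
(202.972 − 204.974)·x = 204.3830 − 204.974
x = -0.5910 / -2.002 = 0.29520 → 29.52% Tl-203, 70.48% Tl-205.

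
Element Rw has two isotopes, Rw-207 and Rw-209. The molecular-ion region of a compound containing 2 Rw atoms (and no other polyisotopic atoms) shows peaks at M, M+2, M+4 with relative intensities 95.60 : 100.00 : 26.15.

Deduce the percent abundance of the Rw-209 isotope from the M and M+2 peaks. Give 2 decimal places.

Let p = fractional abundance of Rw-207. I(M+2)/I(M) = [C(2,1)·p^1·(1−p)] / p^2 = 2·(1−p)/p = 100.00/95.60 = 1.0460
(1−p)/p = 1.0460/2 = 0.5230  ⇒  p = 1/(1 + 0.5230) = 0.6566
Rw-207: 65.66%, Rw-209: 34.34%.

34.34%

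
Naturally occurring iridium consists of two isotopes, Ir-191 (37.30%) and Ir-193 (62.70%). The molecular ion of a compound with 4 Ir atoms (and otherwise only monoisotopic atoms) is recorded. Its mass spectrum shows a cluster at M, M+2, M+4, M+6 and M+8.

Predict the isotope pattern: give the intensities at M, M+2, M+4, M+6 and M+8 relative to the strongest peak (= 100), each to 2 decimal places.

The 4 Ir atoms are independent, so intensities follow the terms of (0.3730 + 0.6270)^4.
P(M) = 0.3730^4 = 0.019357
P(M+2) = 4 × 0.3730^3 × 0.6270^1 = 0.130153
P(M+4) = 6 × 0.3730^2 × 0.6270^2 = 0.328174
P(M+6) = 4 × 0.3730^1 × 0.6270^3 = 0.367766
P(M+8) = 0.6270^4 = 0.154550
The M+6 peak is largest (0.367766); scaling to 100 gives 5.26 : 35.39 : 89.23 : 100.00 : 42.02.

5.26 : 35.39 : 89.23 : 100.00 : 42.02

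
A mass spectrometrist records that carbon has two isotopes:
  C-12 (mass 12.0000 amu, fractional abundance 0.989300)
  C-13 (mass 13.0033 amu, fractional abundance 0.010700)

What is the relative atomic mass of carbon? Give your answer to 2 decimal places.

The abundance-weighted mean is 0.989300 × 12.0000 + 0.010700 × 13.0033
= 11.87160 + 0.13914 = 12.01074 amu

12.01 amu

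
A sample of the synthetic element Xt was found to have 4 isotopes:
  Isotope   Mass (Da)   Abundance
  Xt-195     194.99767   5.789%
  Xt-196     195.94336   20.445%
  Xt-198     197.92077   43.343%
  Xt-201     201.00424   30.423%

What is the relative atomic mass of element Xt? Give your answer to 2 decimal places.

Average mass = Σ (abundance × isotope mass) = 0.05789 × 194.99767 + 0.20445 × 195.94336 + 0.43343 × 197.92077 + 0.30423 × 201.00424
= 11.288415 + 40.060620 + 85.784799 + 61.151520 = 198.285354 Da

198.29 Da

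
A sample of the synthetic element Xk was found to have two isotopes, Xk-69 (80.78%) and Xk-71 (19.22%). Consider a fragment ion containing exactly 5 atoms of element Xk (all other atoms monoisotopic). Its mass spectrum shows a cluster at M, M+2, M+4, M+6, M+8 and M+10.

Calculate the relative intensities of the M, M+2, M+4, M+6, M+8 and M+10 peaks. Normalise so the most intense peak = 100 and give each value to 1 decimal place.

84.1 : 100.0 : 47.6 : 11.3 : 1.3 : 0.1

Each Xk atom is independently Xk-69 (p = 0.8078) or Xk-71 (q = 0.1922); the cluster is the binomial expansion (p + q)^5.
P(M) = 0.8078^5 = 0.343969
P(M+2) = 5 × 0.8078^4 × 0.1922^1 = 0.409203
P(M+4) = 10 × 0.8078^3 × 0.1922^2 = 0.194723
P(M+6) = 10 × 0.8078^2 × 0.1922^3 = 0.046331
P(M+8) = 5 × 0.8078^1 × 0.1922^4 = 0.005512
P(M+10) = 0.1922^5 = 0.000262
The M+2 peak is largest (0.409203); scaling to 100 gives 84.1 : 100.0 : 47.6 : 11.3 : 1.3 : 0.1.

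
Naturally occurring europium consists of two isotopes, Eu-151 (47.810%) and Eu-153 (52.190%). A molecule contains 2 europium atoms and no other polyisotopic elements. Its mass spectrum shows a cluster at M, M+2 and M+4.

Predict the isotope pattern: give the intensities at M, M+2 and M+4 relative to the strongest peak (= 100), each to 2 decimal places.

45.80 : 100.00 : 54.58

Expanding (0.47810 + 0.52190)^2:
P(M) = 0.47810^2 = 0.228580
P(M+2) = 2 × 0.47810^1 × 0.52190^1 = 0.499041
P(M+4) = 0.52190^2 = 0.272380
The M+2 peak is largest (0.499041); scaling to 100 gives 45.80 : 100.00 : 54.58.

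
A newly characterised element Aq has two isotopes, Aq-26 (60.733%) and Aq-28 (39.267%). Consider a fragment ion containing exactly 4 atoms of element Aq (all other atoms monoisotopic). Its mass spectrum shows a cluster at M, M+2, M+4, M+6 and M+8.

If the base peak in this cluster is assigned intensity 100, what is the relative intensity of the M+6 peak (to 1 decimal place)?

41.8

(0.60733 + 0.39267)^4 gives M 0.1361, M+2 0.3519, M+4 0.3412, M+6 0.1471, M+8 0.0238; the largest is M+2.
P(M+2) = C(4,1) × 0.60733^3 × 0.39267^1 = 4 × 0.22401351 × 0.39267 = 0.351854 (base)
P(M+6) = C(4,3) × 0.60733^1 × 0.39267^3 = 4 × 0.60733 × 0.06054568 = 0.147085
Relative intensity = 0.147085 / 0.351854 × 100 = 41.8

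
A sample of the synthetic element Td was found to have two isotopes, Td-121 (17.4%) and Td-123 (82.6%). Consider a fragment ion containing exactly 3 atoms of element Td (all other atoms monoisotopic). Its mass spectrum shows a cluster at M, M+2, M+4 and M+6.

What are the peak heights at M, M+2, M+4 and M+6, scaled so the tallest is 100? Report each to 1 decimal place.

0.9 : 13.3 : 63.2 : 100.0

Each Td atom is independently Td-121 (p = 0.174) or Td-123 (q = 0.826); the cluster is the binomial expansion (p + q)^3.
P(M) = 0.174^3 = 0.005268
P(M+2) = 3 × 0.174^2 × 0.826^1 = 0.075024
P(M+4) = 3 × 0.174^1 × 0.826^2 = 0.356148
P(M+6) = 0.826^3 = 0.563560
The M+6 peak is largest (0.563560); scaling to 100 gives 0.9 : 13.3 : 63.2 : 100.0.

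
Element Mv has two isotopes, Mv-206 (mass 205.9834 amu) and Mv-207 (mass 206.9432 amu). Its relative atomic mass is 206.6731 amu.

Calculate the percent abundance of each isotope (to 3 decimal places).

Mv-206: 28.141%, Mv-207: 71.859%

Writing the weighted mean with unknown fraction x of Mv-206:
205.9834·x + 206.9432·(1 − x) = 206.6731
(205.9834 − 206.9432)·x = 206.6731 − 206.9432
x = -0.2701 / -0.9598 = 0.28141 → 28.141% Mv-206, 71.859% Mv-207.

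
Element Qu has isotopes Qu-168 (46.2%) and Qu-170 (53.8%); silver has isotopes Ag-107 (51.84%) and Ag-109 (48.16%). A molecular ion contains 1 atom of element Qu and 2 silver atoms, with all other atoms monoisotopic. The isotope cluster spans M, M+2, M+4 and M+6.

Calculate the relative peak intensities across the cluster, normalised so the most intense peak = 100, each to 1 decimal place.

33.0 : 99.9 : 100.0 : 33.2

Element Qu pattern (n=1): 0.4620 : 0.5380
Silver pattern (n=2): 0.26873856 : 0.49932288 : 0.23193856
Convolve the two distributions (both contribute in 2-u steps):
  M: 0.4620×0.26873856 = 0.124157
  M+2: 0.4620×0.49932288 + 0.5380×0.26873856 = 0.375269
  M+4: 0.4620×0.23193856 + 0.5380×0.49932288 = 0.375791
  M+6: 0.5380×0.23193856 = 0.124783
Scale to base peak (0.375791) = 100: 33.0 : 99.9 : 100.0 : 33.2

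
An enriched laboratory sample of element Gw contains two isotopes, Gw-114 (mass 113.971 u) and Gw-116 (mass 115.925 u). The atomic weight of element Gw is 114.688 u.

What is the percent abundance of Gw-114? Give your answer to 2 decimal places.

63.31%

With x = fraction of Gw-114 (so Gw-116 is 1 − x):
113.971·x + 115.925·(1 − x) = 114.688
(113.971 − 115.925)·x = 114.688 − 115.925
x = -1.237 / -1.954 = 0.63306 → 63.31% Gw-114, 36.69% Gw-116.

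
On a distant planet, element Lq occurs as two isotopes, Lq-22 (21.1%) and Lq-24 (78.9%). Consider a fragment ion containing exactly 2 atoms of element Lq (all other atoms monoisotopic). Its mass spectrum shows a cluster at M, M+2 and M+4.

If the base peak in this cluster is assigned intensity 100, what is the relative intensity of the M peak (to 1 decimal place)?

(0.211 + 0.789)^2 gives M 0.0445, M+2 0.3330, M+4 0.6225; the largest is M+4.
P(M+4) = C(2,2) × 0.211^0 × 0.789^2 = 1 × 1.0000 × 0.622521 = 0.622521 (base)
P(M) = C(2,0) × 0.211^2 × 0.789^0 = 1 × 0.044521 × 1.0000 = 0.044521
Relative intensity = 0.044521 / 0.622521 × 100 = 7.2

7.2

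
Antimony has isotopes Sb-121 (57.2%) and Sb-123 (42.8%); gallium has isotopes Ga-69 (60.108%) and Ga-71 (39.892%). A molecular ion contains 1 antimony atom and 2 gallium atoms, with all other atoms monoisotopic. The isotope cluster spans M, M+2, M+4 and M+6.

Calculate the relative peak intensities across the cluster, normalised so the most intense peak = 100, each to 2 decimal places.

Antimony pattern (n=1): 0.5720 : 0.4280
Gallium pattern (n=2): 0.36129717 : 0.47956567 : 0.15913717
Convolve the two distributions (both contribute in 2-u steps):
  M: 0.5720×0.36129717 = 0.206662
  M+2: 0.5720×0.47956567 + 0.4280×0.36129717 = 0.428947
  M+4: 0.5720×0.15913717 + 0.4280×0.47956567 = 0.296281
  M+6: 0.4280×0.15913717 = 0.068111
Scale to base peak (0.428947) = 100: 48.18 : 100.00 : 69.07 : 15.88

48.18 : 100.00 : 69.07 : 15.88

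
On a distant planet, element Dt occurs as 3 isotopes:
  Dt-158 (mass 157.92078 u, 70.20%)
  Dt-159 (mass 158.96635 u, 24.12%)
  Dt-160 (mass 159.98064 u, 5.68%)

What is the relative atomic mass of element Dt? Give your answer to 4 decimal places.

158.2900 u

The abundance-weighted mean is 0.7020 × 157.92078 + 0.2412 × 158.96635 + 0.0568 × 159.98064
= 110.860388 + 38.342684 + 9.086900 = 158.289972 u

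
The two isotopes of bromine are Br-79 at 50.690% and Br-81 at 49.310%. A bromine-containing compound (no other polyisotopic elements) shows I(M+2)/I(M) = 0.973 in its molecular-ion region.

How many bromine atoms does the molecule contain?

For n independent Br atoms, I(M+2)/I(M) = n · (abundance Br-81) / (abundance Br-79) = n · 0.49310/0.50690.
n = 0.973 × 0.50690/0.49310 = 1.00 ≈ 1

1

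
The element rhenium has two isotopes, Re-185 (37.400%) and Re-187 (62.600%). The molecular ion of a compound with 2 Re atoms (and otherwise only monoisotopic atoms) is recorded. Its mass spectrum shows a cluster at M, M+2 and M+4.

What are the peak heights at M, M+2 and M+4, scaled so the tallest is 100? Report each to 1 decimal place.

29.9 : 100.0 : 83.7

Expanding (0.37400 + 0.62600)^2:
P(M) = 0.37400^2 = 0.139876
P(M+2) = 2 × 0.37400^1 × 0.62600^1 = 0.468248
P(M+4) = 0.62600^2 = 0.391876
The M+2 peak is largest (0.468248); scaling to 100 gives 29.9 : 100.0 : 83.7.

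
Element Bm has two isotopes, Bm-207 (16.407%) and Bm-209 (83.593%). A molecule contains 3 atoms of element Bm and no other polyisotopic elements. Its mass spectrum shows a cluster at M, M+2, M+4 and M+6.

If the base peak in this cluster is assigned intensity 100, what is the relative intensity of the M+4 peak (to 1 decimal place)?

(0.16407 + 0.83593)^3 gives M 0.0044, M+2 0.0675, M+4 0.3439, M+6 0.5841; the largest is M+6.
P(M+6) = C(3,3) × 0.16407^0 × 0.83593^3 = 1 × 1.0000 × 0.5841303 = 0.584130 (base)
P(M+4) = C(3,2) × 0.16407^1 × 0.83593^2 = 3 × 0.16407 × 0.69877896 = 0.343946
Relative intensity = 0.343946 / 0.584130 × 100 = 58.9

58.9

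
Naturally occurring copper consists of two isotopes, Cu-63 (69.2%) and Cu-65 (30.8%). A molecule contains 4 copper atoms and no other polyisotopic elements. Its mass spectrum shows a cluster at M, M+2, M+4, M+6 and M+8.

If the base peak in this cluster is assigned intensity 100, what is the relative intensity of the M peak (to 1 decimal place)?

56.2

Term probabilities: M 0.2293, M+2 0.4083, M+4 0.2726, M+6 0.0809, M+8 0.0090. Base peak = M+2.
P(M+2) = C(4,1) × 0.692^3 × 0.308^1 = 4 × 0.33137389 × 0.3080 = 0.408253 (base)
P(M) = C(4,0) × 0.692^4 × 0.308^0 = 1 × 0.22931073 × 1.0000 = 0.229311
Relative intensity = 0.229311 / 0.408253 × 100 = 56.2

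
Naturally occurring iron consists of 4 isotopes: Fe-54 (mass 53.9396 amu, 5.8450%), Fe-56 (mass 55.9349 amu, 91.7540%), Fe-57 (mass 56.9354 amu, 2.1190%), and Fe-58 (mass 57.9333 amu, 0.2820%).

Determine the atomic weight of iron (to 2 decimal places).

55.85 amu

Average mass = Σ (abundance × isotope mass) = 0.058450 × 53.9396 + 0.917540 × 55.9349 + 0.021190 × 56.9354 + 0.002820 × 57.9333
= 3.15277 + 51.32251 + 1.20646 + 0.16337 = 55.84511 amu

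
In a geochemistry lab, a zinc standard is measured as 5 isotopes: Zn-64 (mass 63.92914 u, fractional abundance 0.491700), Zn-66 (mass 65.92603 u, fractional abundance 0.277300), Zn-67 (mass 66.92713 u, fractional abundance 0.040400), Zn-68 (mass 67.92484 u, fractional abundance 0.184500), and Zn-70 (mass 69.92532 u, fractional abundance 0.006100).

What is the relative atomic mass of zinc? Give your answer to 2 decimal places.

Ar = Σ fᵢ·mᵢ = 0.491700 × 63.92914 + 0.277300 × 65.92603 + 0.040400 × 66.92713 + 0.184500 × 67.92484 + 0.006100 × 69.92532
= 31.433958 + 18.281288 + 2.703856 + 12.532133 + 0.426544 = 65.377779 u

65.38 u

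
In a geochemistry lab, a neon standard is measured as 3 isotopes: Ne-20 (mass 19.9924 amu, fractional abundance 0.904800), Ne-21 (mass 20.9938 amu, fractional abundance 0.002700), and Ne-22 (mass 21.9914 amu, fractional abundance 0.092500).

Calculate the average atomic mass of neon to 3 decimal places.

Average mass = Σ (abundance × isotope mass) = 0.904800 × 19.9924 + 0.002700 × 20.9938 + 0.092500 × 21.9914
= 18.08912 + 0.05668 + 2.03420 = 20.18000 amu

20.180 amu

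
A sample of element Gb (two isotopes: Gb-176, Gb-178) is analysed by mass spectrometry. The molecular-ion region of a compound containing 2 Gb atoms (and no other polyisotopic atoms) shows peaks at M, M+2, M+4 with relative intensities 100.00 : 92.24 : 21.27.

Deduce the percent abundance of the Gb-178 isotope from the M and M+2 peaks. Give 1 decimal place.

Let p = fractional abundance of Gb-176. I(M+2)/I(M) = [C(2,1)·p^1·(1−p)] / p^2 = 2·(1−p)/p = 92.24/100.00 = 0.9224
(1−p)/p = 0.9224/2 = 0.4612  ⇒  p = 1/(1 + 0.4612) = 0.6844
Gb-176: 68.4%, Gb-178: 31.6%.

31.6%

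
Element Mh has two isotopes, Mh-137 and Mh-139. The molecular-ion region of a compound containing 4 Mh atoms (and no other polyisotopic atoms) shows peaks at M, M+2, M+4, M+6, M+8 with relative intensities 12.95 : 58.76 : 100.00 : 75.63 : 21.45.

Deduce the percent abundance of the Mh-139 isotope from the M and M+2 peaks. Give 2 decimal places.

Write p for the Mh-137 fraction. I(M+2)/I(M) = [C(4,1)·p^3·(1−p)] / p^4 = 4·(1−p)/p = 58.76/12.95 = 4.5375
(1−p)/p = 4.5375/4 = 1.1344  ⇒  p = 1/(1 + 1.1344) = 0.4685
Mh-137: 46.85%, Mh-139: 53.15%.

53.15%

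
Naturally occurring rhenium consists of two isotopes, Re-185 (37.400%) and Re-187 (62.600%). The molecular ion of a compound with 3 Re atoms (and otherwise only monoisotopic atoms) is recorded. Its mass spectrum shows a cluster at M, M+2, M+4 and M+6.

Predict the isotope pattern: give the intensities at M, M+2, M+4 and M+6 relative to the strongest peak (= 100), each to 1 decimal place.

Expanding (0.37400 + 0.62600)^3:
P(M) = 0.37400^3 = 0.052314
P(M+2) = 3 × 0.37400^2 × 0.62600^1 = 0.262687
P(M+4) = 3 × 0.37400^1 × 0.62600^2 = 0.439685
P(M+6) = 0.62600^3 = 0.245314
The M+4 peak is largest (0.439685); scaling to 100 gives 11.9 : 59.7 : 100.0 : 55.8.

11.9 : 59.7 : 100.0 : 55.8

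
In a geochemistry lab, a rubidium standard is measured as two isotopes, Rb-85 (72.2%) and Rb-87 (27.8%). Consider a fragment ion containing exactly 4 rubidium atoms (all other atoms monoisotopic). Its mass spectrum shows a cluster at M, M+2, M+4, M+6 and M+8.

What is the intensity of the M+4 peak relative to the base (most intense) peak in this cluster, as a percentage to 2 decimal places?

Term probabilities: M 0.2717, M+2 0.4185, M+4 0.2417, M+6 0.0620, M+8 0.0060. Base peak = M+2.
P(M+2) = C(4,1) × 0.722^3 × 0.278^1 = 4 × 0.37636705 × 0.2780 = 0.418520 (base)
P(M+4) = C(4,2) × 0.722^2 × 0.278^2 = 6 × 0.521284 × 0.077284 = 0.241721
Relative intensity = 0.241721 / 0.418520 × 100 = 57.76

57.76%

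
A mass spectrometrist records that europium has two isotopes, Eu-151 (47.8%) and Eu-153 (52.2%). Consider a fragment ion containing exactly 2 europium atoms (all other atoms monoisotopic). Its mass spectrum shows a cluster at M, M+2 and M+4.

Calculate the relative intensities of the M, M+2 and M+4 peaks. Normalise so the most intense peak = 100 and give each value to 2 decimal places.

The 2 Eu atoms are independent, so intensities follow the terms of (0.478 + 0.522)^2.
P(M) = 0.478^2 = 0.228484
P(M+2) = 2 × 0.478^1 × 0.522^1 = 0.499032
P(M+4) = 0.522^2 = 0.272484
The M+2 peak is largest (0.499032); scaling to 100 gives 45.79 : 100.00 : 54.60.

45.79 : 100.00 : 54.60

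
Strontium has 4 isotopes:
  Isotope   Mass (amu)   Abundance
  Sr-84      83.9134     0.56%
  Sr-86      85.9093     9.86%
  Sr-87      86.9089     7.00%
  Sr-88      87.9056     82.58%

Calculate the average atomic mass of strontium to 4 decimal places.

Ar = Σ fᵢ·mᵢ = 0.0056 × 83.9134 + 0.0986 × 85.9093 + 0.0700 × 86.9089 + 0.8258 × 87.9056
= 0.46992 + 8.47066 + 6.08362 + 72.59244 = 87.61664 amu

87.6166 amu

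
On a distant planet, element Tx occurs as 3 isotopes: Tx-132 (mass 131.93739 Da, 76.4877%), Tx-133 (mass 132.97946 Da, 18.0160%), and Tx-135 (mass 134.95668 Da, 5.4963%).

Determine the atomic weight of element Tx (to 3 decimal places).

Ar = Σ fᵢ·mᵢ = 0.764877 × 131.93739 + 0.180160 × 132.97946 + 0.054963 × 134.95668
= 100.915875 + 23.957580 + 7.417624 = 132.291079 Da

132.291 Da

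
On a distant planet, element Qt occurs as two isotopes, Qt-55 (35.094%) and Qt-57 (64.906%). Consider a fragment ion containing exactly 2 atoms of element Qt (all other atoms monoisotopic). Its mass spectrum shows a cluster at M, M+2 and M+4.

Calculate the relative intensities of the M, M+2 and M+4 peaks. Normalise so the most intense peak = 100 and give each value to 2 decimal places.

27.03 : 100.00 : 92.47

Expanding (0.35094 + 0.64906)^2:
P(M) = 0.35094^2 = 0.123159
P(M+2) = 2 × 0.35094^1 × 0.64906^1 = 0.455562
P(M+4) = 0.64906^2 = 0.421279
The M+2 peak is largest (0.455562); scaling to 100 gives 27.03 : 100.00 : 92.47.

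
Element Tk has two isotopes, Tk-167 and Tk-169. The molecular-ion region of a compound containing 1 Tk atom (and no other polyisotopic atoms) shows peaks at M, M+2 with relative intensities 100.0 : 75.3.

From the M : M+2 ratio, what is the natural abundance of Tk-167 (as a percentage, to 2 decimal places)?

57.05%

Write p for the Tk-167 fraction. I(M+2)/I(M) = [C(1,1)·p^0·(1−p)] / p^1 = 1·(1−p)/p = 75.3/100.0 = 0.7530
(1−p)/p = 0.7530/1 = 0.7530  ⇒  p = 1/(1 + 0.7530) = 0.5705
Tk-167: 57.05%, Tk-169: 42.95%.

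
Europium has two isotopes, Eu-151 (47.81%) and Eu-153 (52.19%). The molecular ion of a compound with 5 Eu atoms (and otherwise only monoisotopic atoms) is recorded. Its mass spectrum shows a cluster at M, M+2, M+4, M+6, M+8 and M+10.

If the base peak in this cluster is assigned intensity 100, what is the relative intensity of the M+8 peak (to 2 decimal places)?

54.58

Term probabilities: M 0.0250, M+2 0.1363, M+4 0.2977, M+6 0.3249, M+8 0.1774, M+10 0.0387. Base peak = M+6.
P(M+6) = C(5,3) × 0.4781^2 × 0.5219^3 = 10 × 0.22857961 × 0.14215492 = 0.324937 (base)
P(M+8) = C(5,4) × 0.4781^1 × 0.5219^4 = 5 × 0.4781 × 0.07419065 = 0.177353
Relative intensity = 0.177353 / 0.324937 × 100 = 54.58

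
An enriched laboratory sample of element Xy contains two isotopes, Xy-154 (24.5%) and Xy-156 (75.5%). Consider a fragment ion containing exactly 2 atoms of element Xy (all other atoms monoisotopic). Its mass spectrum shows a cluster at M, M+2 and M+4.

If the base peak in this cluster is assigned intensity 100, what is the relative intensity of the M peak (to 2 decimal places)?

Binomial terms of (0.245 + 0.755)^2: M 0.0600, M+2 0.3700, M+4 0.5700 → M+4 is the base peak.
P(M+4) = C(2,2) × 0.245^0 × 0.755^2 = 1 × 1.0000 × 0.570025 = 0.570025 (base)
P(M) = C(2,0) × 0.245^2 × 0.755^0 = 1 × 0.060025 × 1.0000 = 0.060025
Relative intensity = 0.060025 / 0.570025 × 100 = 10.53

10.53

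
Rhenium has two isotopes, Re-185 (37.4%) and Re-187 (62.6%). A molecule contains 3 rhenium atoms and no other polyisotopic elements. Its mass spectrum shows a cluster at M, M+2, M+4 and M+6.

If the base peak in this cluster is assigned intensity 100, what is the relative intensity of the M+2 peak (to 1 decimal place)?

59.7

(0.374 + 0.626)^3 gives M 0.0523, M+2 0.2627, M+4 0.4397, M+6 0.2453; the largest is M+4.
P(M+4) = C(3,2) × 0.374^1 × 0.626^2 = 3 × 0.3740 × 0.391876 = 0.439685 (base)
P(M+2) = C(3,1) × 0.374^2 × 0.626^1 = 3 × 0.139876 × 0.6260 = 0.262687
Relative intensity = 0.262687 / 0.439685 × 100 = 59.7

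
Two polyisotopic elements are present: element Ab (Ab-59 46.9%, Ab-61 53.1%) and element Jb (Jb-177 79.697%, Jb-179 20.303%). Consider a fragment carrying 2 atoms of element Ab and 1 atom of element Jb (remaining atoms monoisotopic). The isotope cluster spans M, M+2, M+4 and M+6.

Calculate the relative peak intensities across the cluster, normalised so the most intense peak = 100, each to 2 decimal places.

Element Ab pattern (n=2): 0.219961 : 0.498078 : 0.281961
Element Jb pattern (n=1): 0.79697 : 0.20303
Convolve the two distributions (both contribute in 2-u steps):
  M: 0.219961×0.79697 = 0.175302
  M+2: 0.219961×0.20303 + 0.498078×0.79697 = 0.441612
  M+4: 0.498078×0.20303 + 0.281961×0.79697 = 0.325839
  M+6: 0.281961×0.20303 = 0.057247
Scale to base peak (0.441612) = 100: 39.70 : 100.00 : 73.78 : 12.96

39.70 : 100.00 : 73.78 : 12.96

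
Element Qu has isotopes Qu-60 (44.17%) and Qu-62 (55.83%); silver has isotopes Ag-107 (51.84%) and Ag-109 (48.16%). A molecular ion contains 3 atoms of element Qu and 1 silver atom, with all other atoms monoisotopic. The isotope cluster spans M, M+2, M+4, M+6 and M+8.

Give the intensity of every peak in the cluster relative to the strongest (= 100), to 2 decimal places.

12.03 : 56.77 : 100.00 : 77.83 : 22.56

Element Qu pattern (n=3): 0.08617518 : 0.32677113 : 0.4130322 : 0.17402149
Silver pattern (n=1): 0.5184 : 0.4816
Convolve the two distributions (both contribute in 2-u steps):
  M: 0.08617518×0.5184 = 0.044673
  M+2: 0.08617518×0.4816 + 0.32677113×0.5184 = 0.210900
  M+4: 0.32677113×0.4816 + 0.4130322×0.5184 = 0.371489
  M+6: 0.4130322×0.4816 + 0.17402149×0.5184 = 0.289129
  M+8: 0.17402149×0.4816 = 0.083809
Scale to base peak (0.371489) = 100: 12.03 : 56.77 : 100.00 : 77.83 : 22.56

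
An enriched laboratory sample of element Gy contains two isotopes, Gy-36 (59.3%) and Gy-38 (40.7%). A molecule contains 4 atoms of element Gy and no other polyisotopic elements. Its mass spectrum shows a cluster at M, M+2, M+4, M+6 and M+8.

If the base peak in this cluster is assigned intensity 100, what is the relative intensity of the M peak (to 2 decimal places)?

35.38

Term probabilities: M 0.1237, M+2 0.3395, M+4 0.3495, M+6 0.1599, M+8 0.0274. Base peak = M+4.
P(M+4) = C(4,2) × 0.593^2 × 0.407^2 = 6 × 0.351649 × 0.165649 = 0.349502 (base)
P(M) = C(4,0) × 0.593^4 × 0.407^0 = 1 × 0.12365702 × 1.0000 = 0.123657
Relative intensity = 0.123657 / 0.349502 × 100 = 35.38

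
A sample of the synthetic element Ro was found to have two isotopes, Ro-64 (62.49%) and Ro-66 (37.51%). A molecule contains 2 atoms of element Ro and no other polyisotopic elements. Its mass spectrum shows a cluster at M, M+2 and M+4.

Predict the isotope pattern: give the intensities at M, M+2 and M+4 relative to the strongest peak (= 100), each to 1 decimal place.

Expanding (0.6249 + 0.3751)^2:
P(M) = 0.6249^2 = 0.390500
P(M+2) = 2 × 0.6249^1 × 0.3751^1 = 0.468800
P(M+4) = 0.3751^2 = 0.140700
The M+2 peak is largest (0.468800); scaling to 100 gives 83.3 : 100.0 : 30.0.

83.3 : 100.0 : 30.0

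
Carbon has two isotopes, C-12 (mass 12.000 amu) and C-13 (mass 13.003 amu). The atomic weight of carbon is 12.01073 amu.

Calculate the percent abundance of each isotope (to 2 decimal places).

C-12: 98.93%, C-13: 1.07%

With x = fraction of C-12 (so C-13 is 1 − x):
12.000·x + 13.003·(1 − x) = 12.01073
(12.000 − 13.003)·x = 12.01073 − 13.003
x = -0.99227 / -1.003 = 0.98930 → 98.93% C-12, 1.07% C-13.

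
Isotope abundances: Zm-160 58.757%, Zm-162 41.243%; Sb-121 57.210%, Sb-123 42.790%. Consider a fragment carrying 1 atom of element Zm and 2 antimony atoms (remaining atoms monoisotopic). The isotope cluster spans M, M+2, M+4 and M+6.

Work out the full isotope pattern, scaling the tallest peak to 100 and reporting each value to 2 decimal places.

Element Zm pattern (n=1): 0.58757 : 0.41243
Antimony pattern (n=2): 0.32729841 : 0.48960318 : 0.18309841
Convolve the two distributions (both contribute in 2-u steps):
  M: 0.58757×0.32729841 = 0.192311
  M+2: 0.58757×0.48960318 + 0.41243×0.32729841 = 0.422664
  M+4: 0.58757×0.18309841 + 0.41243×0.48960318 = 0.309510
  M+6: 0.41243×0.18309841 = 0.075515
Scale to base peak (0.422664) = 100: 45.50 : 100.00 : 73.23 : 17.87

45.50 : 100.00 : 73.23 : 17.87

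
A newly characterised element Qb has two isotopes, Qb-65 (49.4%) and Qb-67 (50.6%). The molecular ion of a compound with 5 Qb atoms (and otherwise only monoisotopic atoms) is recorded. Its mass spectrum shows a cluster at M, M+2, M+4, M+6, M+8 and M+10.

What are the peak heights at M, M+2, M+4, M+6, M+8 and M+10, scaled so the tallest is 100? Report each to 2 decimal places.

9.31 : 47.66 : 97.63 : 100.00 : 51.21 : 10.49

Each Qb atom is independently Qb-65 (p = 0.494) or Qb-67 (q = 0.506); the cluster is the binomial expansion (p + q)^5.
P(M) = 0.494^5 = 0.029419
P(M+2) = 5 × 0.494^4 × 0.506^1 = 0.150671
P(M+4) = 10 × 0.494^3 × 0.506^2 = 0.308661
P(M+6) = 10 × 0.494^2 × 0.506^3 = 0.316159
P(M+8) = 5 × 0.494^1 × 0.506^4 = 0.161919
P(M+10) = 0.506^5 = 0.033171
The M+6 peak is largest (0.316159); scaling to 100 gives 9.31 : 47.66 : 97.63 : 100.00 : 51.21 : 10.49.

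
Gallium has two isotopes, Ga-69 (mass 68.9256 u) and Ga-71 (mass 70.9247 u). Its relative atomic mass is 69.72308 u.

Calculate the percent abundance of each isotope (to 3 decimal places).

Writing the weighted mean with unknown fraction x of Ga-69:
68.9256·x + 70.9247·(1 − x) = 69.72308
(68.9256 − 70.9247)·x = 69.72308 − 70.9247
x = -1.20162 / -1.9991 = 0.60108 → 60.108% Ga-69, 39.892% Ga-71.

Ga-69: 60.108%, Ga-71: 39.892%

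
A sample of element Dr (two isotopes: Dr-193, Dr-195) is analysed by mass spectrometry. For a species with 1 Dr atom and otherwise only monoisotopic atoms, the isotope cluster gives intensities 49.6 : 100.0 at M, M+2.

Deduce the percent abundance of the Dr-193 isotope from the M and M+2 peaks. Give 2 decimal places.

33.16%

Let p = fractional abundance of Dr-193. I(M+2)/I(M) = [C(1,1)·p^0·(1−p)] / p^1 = 1·(1−p)/p = 100.0/49.6 = 2.0161
(1−p)/p = 2.0161/1 = 2.0161  ⇒  p = 1/(1 + 2.0161) = 0.3316
Dr-193: 33.16%, Dr-195: 66.84%.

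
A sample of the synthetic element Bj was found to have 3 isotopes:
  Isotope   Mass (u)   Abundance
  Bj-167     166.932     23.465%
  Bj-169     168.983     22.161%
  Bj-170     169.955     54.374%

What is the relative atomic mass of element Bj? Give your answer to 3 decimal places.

Weight each isotope mass by its fractional abundance: 0.23465 × 166.932 + 0.22161 × 168.983 + 0.54374 × 169.955
= 39.1706 + 37.4483 + 92.4113 = 169.0302 u

169.030 u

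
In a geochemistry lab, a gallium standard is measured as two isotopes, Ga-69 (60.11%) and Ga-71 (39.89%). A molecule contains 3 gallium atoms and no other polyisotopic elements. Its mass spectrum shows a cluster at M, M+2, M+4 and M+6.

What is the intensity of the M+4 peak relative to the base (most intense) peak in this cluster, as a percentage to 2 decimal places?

66.36%

Binomial terms of (0.6011 + 0.3989)^3: M 0.2172, M+2 0.4324, M+4 0.2869, M+6 0.0635 → M+2 is the base peak.
P(M+2) = C(3,1) × 0.6011^2 × 0.3989^1 = 3 × 0.36132121 × 0.3989 = 0.432393 (base)
P(M+4) = C(3,2) × 0.6011^1 × 0.3989^2 = 3 × 0.6011 × 0.15912121 = 0.286943
Relative intensity = 0.286943 / 0.432393 × 100 = 66.36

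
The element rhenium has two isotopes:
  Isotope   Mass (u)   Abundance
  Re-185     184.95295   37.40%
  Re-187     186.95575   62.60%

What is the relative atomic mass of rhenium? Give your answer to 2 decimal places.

186.21 u

Ar = Σ fᵢ·mᵢ = 0.3740 × 184.95295 + 0.6260 × 186.95575
= 69.172403 + 117.034300 = 186.206703 u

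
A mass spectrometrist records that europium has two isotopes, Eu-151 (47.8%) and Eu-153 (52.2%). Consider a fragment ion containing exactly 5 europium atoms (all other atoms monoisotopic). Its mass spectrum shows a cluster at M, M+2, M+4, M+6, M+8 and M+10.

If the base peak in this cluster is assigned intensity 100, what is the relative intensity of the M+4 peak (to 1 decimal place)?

91.6

Term probabilities: M 0.0250, M+2 0.1363, M+4 0.2976, M+6 0.3250, M+8 0.1775, M+10 0.0388. Base peak = M+6.
P(M+6) = C(5,3) × 0.478^2 × 0.522^3 = 10 × 0.228484 × 0.14223665 = 0.324988 (base)
P(M+4) = C(5,2) × 0.478^3 × 0.522^2 = 10 × 0.10921535 × 0.272484 = 0.297594
Relative intensity = 0.297594 / 0.324988 × 100 = 91.6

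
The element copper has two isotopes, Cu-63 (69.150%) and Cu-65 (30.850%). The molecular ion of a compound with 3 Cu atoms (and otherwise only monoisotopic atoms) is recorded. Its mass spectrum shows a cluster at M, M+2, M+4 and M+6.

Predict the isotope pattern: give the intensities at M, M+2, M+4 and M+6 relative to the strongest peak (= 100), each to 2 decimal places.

Expanding (0.69150 + 0.30850)^3:
P(M) = 0.69150^3 = 0.330656
P(M+2) = 3 × 0.69150^2 × 0.30850^1 = 0.442548
P(M+4) = 3 × 0.69150^1 × 0.30850^2 = 0.197435
P(M+6) = 0.30850^3 = 0.029361
The M+2 peak is largest (0.442548); scaling to 100 gives 74.72 : 100.00 : 44.61 : 6.63.

74.72 : 100.00 : 44.61 : 6.63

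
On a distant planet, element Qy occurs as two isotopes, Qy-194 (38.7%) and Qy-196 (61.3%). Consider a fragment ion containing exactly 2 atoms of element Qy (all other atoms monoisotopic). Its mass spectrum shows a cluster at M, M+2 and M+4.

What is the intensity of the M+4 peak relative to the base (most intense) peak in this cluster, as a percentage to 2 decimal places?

79.20%

(0.387 + 0.613)^2 gives M 0.1498, M+2 0.4745, M+4 0.3758; the largest is M+2.
P(M+2) = C(2,1) × 0.387^1 × 0.613^1 = 2 × 0.3870 × 0.6130 = 0.474462 (base)
P(M+4) = C(2,2) × 0.387^0 × 0.613^2 = 1 × 1.0000 × 0.375769 = 0.375769
Relative intensity = 0.375769 / 0.474462 × 100 = 79.20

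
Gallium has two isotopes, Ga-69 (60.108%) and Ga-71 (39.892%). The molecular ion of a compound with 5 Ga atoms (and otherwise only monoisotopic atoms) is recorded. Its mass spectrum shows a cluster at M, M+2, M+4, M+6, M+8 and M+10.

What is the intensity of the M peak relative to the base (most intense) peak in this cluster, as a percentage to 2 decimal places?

22.70%

Term probabilities: M 0.0785, M+2 0.2604, M+4 0.3456, M+6 0.2294, M+8 0.0761, M+10 0.0101. Base peak = M+4.
P(M+4) = C(5,2) × 0.60108^3 × 0.39892^2 = 10 × 0.2171685 × 0.15913717 = 0.345596 (base)
P(M) = C(5,0) × 0.60108^5 × 0.39892^0 = 1 × 0.07846236 × 1.0000 = 0.078462
Relative intensity = 0.078462 / 0.345596 × 100 = 22.70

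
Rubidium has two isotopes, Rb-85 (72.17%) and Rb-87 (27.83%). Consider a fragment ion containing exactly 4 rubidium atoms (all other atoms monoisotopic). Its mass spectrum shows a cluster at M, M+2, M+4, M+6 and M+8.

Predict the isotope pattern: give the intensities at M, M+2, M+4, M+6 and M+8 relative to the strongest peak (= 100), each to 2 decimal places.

64.83 : 100.00 : 57.84 : 14.87 : 1.43

The 4 Rb atoms are independent, so intensities follow the terms of (0.7217 + 0.2783)^4.
P(M) = 0.7217^4 = 0.271286
P(M+2) = 4 × 0.7217^3 × 0.2783^1 = 0.418450
P(M+4) = 6 × 0.7217^2 × 0.2783^2 = 0.242042
P(M+6) = 4 × 0.7217^1 × 0.2783^3 = 0.062224
P(M+8) = 0.2783^4 = 0.005999
The M+2 peak is largest (0.418450); scaling to 100 gives 64.83 : 100.00 : 57.84 : 14.87 : 1.43.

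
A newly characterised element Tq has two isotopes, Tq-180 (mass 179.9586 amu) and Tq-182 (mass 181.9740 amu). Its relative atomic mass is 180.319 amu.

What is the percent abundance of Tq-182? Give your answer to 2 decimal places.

Writing the weighted mean with unknown fraction x of Tq-180:
179.9586·x + 181.9740·(1 − x) = 180.319
(179.9586 − 181.9740)·x = 180.319 − 181.9740
x = -1.6550 / -2.0154 = 0.82118 → 82.12% Tq-180, 17.88% Tq-182.

17.88%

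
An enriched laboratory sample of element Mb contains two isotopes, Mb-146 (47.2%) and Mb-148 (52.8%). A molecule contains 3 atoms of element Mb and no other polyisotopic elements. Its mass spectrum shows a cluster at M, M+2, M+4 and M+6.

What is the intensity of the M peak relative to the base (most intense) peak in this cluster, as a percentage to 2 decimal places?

26.64%

Binomial terms of (0.472 + 0.528)^3: M 0.1052, M+2 0.3529, M+4 0.3948, M+6 0.1472 → M+4 is the base peak.
P(M+4) = C(3,2) × 0.472^1 × 0.528^2 = 3 × 0.4720 × 0.278784 = 0.394758 (base)
P(M) = C(3,0) × 0.472^3 × 0.528^0 = 1 × 0.10515405 × 1.0000 = 0.105154
Relative intensity = 0.105154 / 0.394758 × 100 = 26.64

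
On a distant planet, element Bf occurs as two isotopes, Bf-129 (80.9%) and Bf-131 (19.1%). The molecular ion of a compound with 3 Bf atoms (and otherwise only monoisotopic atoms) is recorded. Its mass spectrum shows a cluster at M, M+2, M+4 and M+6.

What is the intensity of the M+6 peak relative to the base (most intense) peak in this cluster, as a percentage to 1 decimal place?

1.3%

Term probabilities: M 0.5295, M+2 0.3750, M+4 0.0885, M+6 0.0070. Base peak = M.
P(M) = C(3,0) × 0.809^3 × 0.191^0 = 1 × 0.52947513 × 1.0000 = 0.529475 (base)
P(M+6) = C(3,3) × 0.809^0 × 0.191^3 = 1 × 1.0000 × 0.00696787 = 0.006968
Relative intensity = 0.006968 / 0.529475 × 100 = 1.3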